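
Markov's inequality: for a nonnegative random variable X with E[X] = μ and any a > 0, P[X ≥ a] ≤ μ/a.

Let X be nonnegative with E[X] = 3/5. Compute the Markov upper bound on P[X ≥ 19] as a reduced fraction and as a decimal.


μ = E[X] = 3/5, a = 19.
Markov: P[X ≥ 19] ≤ μ/a = (3/5)/19 = 3/95.
Numerically: ≈ 0.03158.
(Since a = 19 > μ = 0.60000, the bound 3/95 is < 1 and informative.)

P[X ≥ 19] ≤ 3/95 ≈ 0.03158.


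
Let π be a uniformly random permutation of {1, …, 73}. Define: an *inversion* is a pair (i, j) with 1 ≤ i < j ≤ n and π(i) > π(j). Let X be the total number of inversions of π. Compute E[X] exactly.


Write X = Σ X_I over the C(73, 2) = 2628 pairs i < j, with X_I the indicator of one inversion.
There are 2628 indicators.
For each fixed pair i < j, the values π(i) and π(j) are two distinct elements of {1, …, 73} in uniformly random order; by symmetry P[π(i) > π(j)] = 1/2.
By linearity: E[X] = 2628 · (1/2) = C(73, 2) · (1/2) = 2628/2 = 1314 ≈ 1314.000000.

E[X] = 1314 = 1314.000000.


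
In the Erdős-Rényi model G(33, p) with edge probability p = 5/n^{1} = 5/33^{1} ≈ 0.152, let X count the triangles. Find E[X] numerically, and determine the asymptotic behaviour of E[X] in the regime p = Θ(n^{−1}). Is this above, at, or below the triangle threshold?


Number of potential triangles: C(33, 3) = 5456.
Each occurs with probability p³ ≈ (0.152)³ ≈ 3.47831e-03.
By linearity: E[X] = C(33, 3)·p³ ≈ 5456 · 3.47831e-03 ≈ 18.978.
Here α = 1, so p = 5/n is exactly at the triangle threshold p ~ 1/n. Asymptotically E[X] → c³/6 = 5³/6 = 125/6 ≈ 20.833, a bounded constant. In this regime the triangle count is asymptotically Poisson(c³/6).

E[X] ≈ 18.978; in regime p = Θ(1/n^{1}) E[X] stays bounded (at the triangle threshold p ~ 1/n).


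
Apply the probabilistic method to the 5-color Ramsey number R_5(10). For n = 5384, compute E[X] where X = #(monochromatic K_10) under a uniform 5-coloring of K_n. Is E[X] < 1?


E[X] = C(5384, 10) · 5^{1 − 45} = 5593137120741932124090737609600 · 5^{−44} = 5593137120741932124090737609600/5684341886080801486968994140625.
As a reduced fraction: E[X] = 223725484829677284963629504384/227373675443232059478759765625 ≈ 0.9839551.
Is E[X] < 1? YES.
Since E[X] < 1, there exists a 5-coloring of K_{5384} with no monochromatic K_10; hence R_5(10) > 5384.

E[X] = 223725484829677284963629504384/227373675443232059478759765625 ≈ 0.9839551; E[X] < 1, so R_5(10) > 5384.


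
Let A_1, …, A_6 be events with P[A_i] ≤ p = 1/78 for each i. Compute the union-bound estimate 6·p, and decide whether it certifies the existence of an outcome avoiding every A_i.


Union bound: P[∪_{i=1}^{6} A_i] ≤ Σ_i P[A_i] ≤ 6·p = 6·(1/78) = 1/13.
Numerically: 1/13 ≈ 0.076923.
Is 1/13 < 1? YES.
Since P[∪ A_i] ≤ 1/13 < 1, the complement has P[∩ A_i^c] ≥ 1 − 1/13 = 12/13 > 0, so some outcome avoids every A_i.

6·p = 1/13 ≈ 0.076923; existence CERTIFIED by the union bound.


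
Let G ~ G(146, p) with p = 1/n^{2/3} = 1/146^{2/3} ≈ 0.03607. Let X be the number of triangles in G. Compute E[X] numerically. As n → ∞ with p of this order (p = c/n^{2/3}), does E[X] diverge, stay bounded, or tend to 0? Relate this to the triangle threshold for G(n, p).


Number of potential triangles: C(146, 3) = 508080.
Each occurs with probability p³ ≈ (0.03607)³ ≈ 4.691312e-05.
By linearity: E[X] = C(146, 3)·p³ ≈ 508080 · 4.691312e-05 ≈ 23.8356.
Since α = 2/3 < 1, p = c/n^{2/3} ≫ 1/n is above the triangle threshold p ~ 1/n. Asymptotically E[X] ~ (c³/6)·n^{3(1−α)} = (1³/6)·n^{1} → ∞; triangles are abundant w.h.p.

E[X] ≈ 23.8356; in regime p = Θ(1/n^{2/3}) E[X] diverges (above the triangle threshold p ~ 1/n).


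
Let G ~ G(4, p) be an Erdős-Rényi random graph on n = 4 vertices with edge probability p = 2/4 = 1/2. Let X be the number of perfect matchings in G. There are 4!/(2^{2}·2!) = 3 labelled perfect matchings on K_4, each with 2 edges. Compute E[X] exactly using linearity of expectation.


K_4 has 4!/(2^{2}·2!) = 3 labelled perfect matchings.
For each such perfect matching H, let X_H = 1 if all 2 edges of H are present in G. Then P[X_H = 1] = p^{2} = (1/2)^{2} = 1/4.
By linearity of expectation: E[X] = Σ_H E[X_H] = 3 · p^{2} = 3 · 1/4 = 3/4.
Numerically: E[X] ≈ 0.75.

E[X] = 3 · (1/2)^{2} = 3/4 ≈ 0.75.


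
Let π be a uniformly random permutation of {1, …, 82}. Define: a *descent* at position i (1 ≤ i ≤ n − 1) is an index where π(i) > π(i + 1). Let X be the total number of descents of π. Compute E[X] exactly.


Write X = Σ X_I over i = 1, …, 81, with X_I the indicator of one descent.
There are 81 indicators.
For each fixed i, the pair (π(i), π(i+1)) is a uniformly random ordered pair of distinct values from {1, …, 82}; by symmetry P[π(i) > π(i+1)] = 1/2.
By linearity: E[X] = 81 · (1/2) = (82 − 1) · (1/2) = 81/2 ≈ 40.50000.

E[X] = 81/2 = 40.50000.


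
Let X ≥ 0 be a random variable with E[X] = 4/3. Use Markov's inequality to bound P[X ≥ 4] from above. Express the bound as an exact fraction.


μ = E[X] = 4/3, a = 4.
Markov: P[X ≥ 4] ≤ μ/a = (4/3)/4 = 1/3.
Numerically: ≈ 0.333.
(Since a = 4 > μ = 1.333, the bound 1/3 is < 1 and informative.)

P[X ≥ 4] ≤ 1/3 ≈ 0.333.


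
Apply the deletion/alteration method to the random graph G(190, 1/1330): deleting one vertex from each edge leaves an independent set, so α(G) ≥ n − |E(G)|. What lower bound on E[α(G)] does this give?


E[|E(G)|] = C(190, 2)·p = 17955 · (1/1330) = 27/2.
E[α(G)] ≥ n − E[|E(G)|] = 190 − 27/2 = 353/2.
Numerically: ≈ 176.5000.
(This is only a lower bound; the true E[α(G)] may be larger.)

E[α(G)] ≥ 353/2 ≈ 176.5000.


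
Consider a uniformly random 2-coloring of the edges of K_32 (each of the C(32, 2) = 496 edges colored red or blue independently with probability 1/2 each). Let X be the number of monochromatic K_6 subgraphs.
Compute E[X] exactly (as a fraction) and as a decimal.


Let X = Σ_S X_S over the C(32, 6) = 906192 subsets S of size 6, where X_S = 1 if the K_6 on S is monochromatic.
For a fixed S, the K_6 on S has C(6, 2) = 15 edges. P[all 15 edges red] = (1/2)^15, and likewise for blue, so P[monochromatic] = 2·(1/2)^15 = 2^{1 − 15} = 1/16384.
Summing: E[X] = C(32, 6) · 2^{1 − 15} = 906192 · 1/16384 = 56637/1024.
Numerically: E[X] ≈ 55.3096.

E[X] = C(32,6)·2^(1−C(6,2)) = 56637/1024 ≈ 55.3096.


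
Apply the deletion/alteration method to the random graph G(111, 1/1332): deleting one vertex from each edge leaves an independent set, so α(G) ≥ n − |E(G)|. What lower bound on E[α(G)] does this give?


E[|E(G)|] = C(111, 2)·p = 6105 · (1/1332) = 55/12.
E[α(G)] ≥ n − E[|E(G)|] = 111 − 55/12 = 1277/12.
Numerically: ≈ 106.416667.
(This is only a lower bound; the true E[α(G)] may be larger.)

E[α(G)] ≥ 1277/12 ≈ 106.416667.


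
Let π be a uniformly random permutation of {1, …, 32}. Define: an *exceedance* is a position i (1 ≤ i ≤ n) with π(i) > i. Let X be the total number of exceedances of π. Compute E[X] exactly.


Write X = Σ_{i=1}^{32} X_i, where X_i = 1_{π(i) > i}.
For each fixed i, π(i) is uniform over {1, …, 32} (marginal of a uniform permutation), so P[π(i) > i] = (n − i)/n. Summing: Σ_{i=1}^{32} (n − i)/n = (0 + 1 + … + 31)/32 = 32(32 − 1)/(2·32) = (32 − 1)/2.
Hence E[X] = Σ_{i=1}^{32} (32 − i)/32 = 31/2 ≈ 15.5000.

E[X] = 31/2 = 15.5000.


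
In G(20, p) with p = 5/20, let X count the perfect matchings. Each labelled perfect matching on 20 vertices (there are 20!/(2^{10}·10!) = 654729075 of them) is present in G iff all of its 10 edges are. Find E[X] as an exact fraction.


K_20 has 20!/(2^{10}·10!) = 654729075 labelled perfect matchings.
For each such perfect matching H, let X_H = 1 if all 10 edges of H are present in G. Then P[X_H = 1] = p^{10} = (1/4)^{10} = 1/1048576.
By linearity: E[X] = Σ_H E[X_H] = 654729075 · p^{10} = 654729075 · 1/1048576 = 654729075/1048576.
Numerically: E[X] ≈ 624.398.

E[X] = 654729075 · (1/4)^{10} = 654729075/1048576 ≈ 624.398.


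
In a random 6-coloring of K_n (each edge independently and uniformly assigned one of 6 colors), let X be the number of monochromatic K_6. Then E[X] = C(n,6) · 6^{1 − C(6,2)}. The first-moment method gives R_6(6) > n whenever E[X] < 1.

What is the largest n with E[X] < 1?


We need C(n, 6) · 6^{1 − 15} < 1, i.e. C(n, 6) < 6^{15 − 1} = 78364164096.
Check values of n near the boundary:
  n = 196: C(196, 6) = 72887293024; 72887293024 < 78364164096? YES
  n = 197: C(197, 6) = 75176946208; 75176946208 < 78364164096? YES
  n = 198: C(198, 6) = 77526225777; 77526225777 < 78364164096? YES
  n = 199: C(199, 6) = 79936367511; 79936367511 < 78364164096? NO
  n = 200: C(200, 6) = 82408626300; 82408626300 < 78364164096? NO
The largest n with C(n, 6) < 78364164096 is n = 198 (where E[X] = 25842075259/26121388032 ≈ 0.98931). Hence R_6(6) > 198, i.e. R_6(6) ≥ 199.

Largest n = 198; hence R_6(6) > 198.


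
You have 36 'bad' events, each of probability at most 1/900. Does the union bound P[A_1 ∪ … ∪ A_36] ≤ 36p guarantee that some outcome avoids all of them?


Union bound: P[∪_{i=1}^{36} A_i] ≤ Σ_i P[A_i] ≤ 36·p = 36·(1/900) = 1/25.
Numerically: 1/25 ≈ 0.0400000.
Is 1/25 < 1? YES.
Since P[∪ A_i] ≤ 1/25 < 1, the complement has P[∩ A_i^c] ≥ 1 − 1/25 = 24/25 > 0, so some outcome avoids every A_i.

36·p = 1/25 ≈ 0.0400000; existence CERTIFIED by the union bound.


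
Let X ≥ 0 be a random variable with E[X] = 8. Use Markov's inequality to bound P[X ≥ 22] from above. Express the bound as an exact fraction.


μ = E[X] = 8, a = 22.
Markov: P[X ≥ 22] ≤ μ/a = (8)/22 = 4/11.
Numerically: ≈ 0.36364.
(Since a = 22 > μ = 8.00000, the bound 4/11 is < 1 and informative.)

P[X ≥ 22] ≤ 4/11 ≈ 0.36364.


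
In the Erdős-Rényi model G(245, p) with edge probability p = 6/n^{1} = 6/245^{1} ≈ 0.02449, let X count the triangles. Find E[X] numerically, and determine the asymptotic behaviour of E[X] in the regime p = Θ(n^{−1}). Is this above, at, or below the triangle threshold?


Number of potential triangles: C(245, 3) = 2421090.
Each occurs with probability p³ ≈ (0.02449)³ ≈ 1.468776e-05.
By linearity: E[X] = C(245, 3)·p³ ≈ 2421090 · 1.468776e-05 ≈ 35.5604.
Here α = 1, so p = 6/n is exactly at the triangle threshold p ~ 1/n. Asymptotically E[X] → c³/6 = 6³/6 = 36 ≈ 36.0000, a bounded constant. In this regime the triangle count is asymptotically Poisson(c³/6).

E[X] ≈ 35.5604; in regime p = Θ(1/n^{1}) E[X] stays bounded (at the triangle threshold p ~ 1/n).


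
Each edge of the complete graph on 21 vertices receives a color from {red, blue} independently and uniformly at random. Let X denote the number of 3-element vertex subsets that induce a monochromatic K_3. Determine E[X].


Let X = Σ_S X_S over the C(21, 3) = 1330 subsets S of size 3, where X_S = 1 if the K_3 on S is monochromatic.
For a fixed S, the K_3 on S has C(3, 2) = 3 edges. P[all 3 edges red] = (1/2)^3, and likewise for blue, so P[monochromatic] = 2·(1/2)^3 = 2^{1 − 3} = 1/4.
By linearity: E[X] = C(21, 3) · 2^{1 − 3} = 1330 · 1/4 = 665/2.
Numerically: E[X] ≈ 332.50000.

E[X] = C(21,3)·2^(1−C(3,2)) = 665/2 ≈ 332.50000.


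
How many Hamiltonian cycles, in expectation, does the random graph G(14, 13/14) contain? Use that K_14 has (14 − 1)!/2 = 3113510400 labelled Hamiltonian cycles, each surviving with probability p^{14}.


K_14 has (14 − 1)!/2 = 3113510400 labelled Hamiltonian cycles.
For each such Hamiltonian cycle H, let X_H = 1 if all 14 edges of H are present in G. Then P[X_H = 1] = p^{14} = (13/14)^{14} = 3937376385699289/11112006825558016.
By linearity: E[X] = Σ_H E[X_H] = 3113510400 · p^{14} = 3113510400 · 3937376385699289/11112006825558016 = 3420497300666614836525/3100448333024.
Numerically: E[X] ≈ 1.1e+09.

E[X] = 3113510400 · (13/14)^{14} = 3420497300666614836525/3100448333024 ≈ 1.1e+09.


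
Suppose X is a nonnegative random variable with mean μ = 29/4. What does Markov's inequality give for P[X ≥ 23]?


μ = E[X] = 29/4, a = 23.
Markov: P[X ≥ 23] ≤ μ/a = (29/4)/23 = 29/92.
Numerically: ≈ 0.3152.
(Since a = 23 > μ = 7.2500, the bound 29/92 is < 1 and informative.)

P[X ≥ 23] ≤ 29/92 ≈ 0.3152.


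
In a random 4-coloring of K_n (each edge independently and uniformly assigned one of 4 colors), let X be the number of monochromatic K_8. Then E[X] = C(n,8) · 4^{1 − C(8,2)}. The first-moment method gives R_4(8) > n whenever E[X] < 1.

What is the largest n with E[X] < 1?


We need C(n, 8) · 4^{1 − 28} < 1, i.e. C(n, 8) < 4^{28 − 1} = 18014398509481984.
Check values of n near the boundary:
  n = 404: C(404, 8) = 16415071523485570; 16415071523485570 < 18014398509481984? YES
  n = 405: C(405, 8) = 16745853821188050; 16745853821188050 < 18014398509481984? YES
  n = 406: C(406, 8) = 17082453897995850; 17082453897995850 < 18014398509481984? YES
  n = 407: C(407, 8) = 17424959239309050; 17424959239309050 < 18014398509481984? YES
  n = 408: C(408, 8) = 17773458424095231; 17773458424095231 < 18014398509481984? YES
  n = 409: C(409, 8) = 18128041135797879; 18128041135797879 < 18014398509481984? NO
The largest n with C(n, 8) < 18014398509481984 is n = 408 (where E[X] = 17773458424095231/18014398509481984 ≈ 0.9866251). Hence R_4(8) > 408, i.e. R_4(8) ≥ 409.

Largest n = 408; hence R_4(8) > 408.


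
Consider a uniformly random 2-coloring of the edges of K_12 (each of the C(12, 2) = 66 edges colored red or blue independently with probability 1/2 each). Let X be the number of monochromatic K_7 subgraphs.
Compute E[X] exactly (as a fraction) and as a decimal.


Let X = Σ_S X_S over the C(12, 7) = 792 subsets S of size 7, where X_S = 1 if the K_7 on S is monochromatic.
For a fixed S, the K_7 on S has C(7, 2) = 21 edges. P[all 21 edges red] = (1/2)^21, and likewise for blue, so P[monochromatic] = 2·(1/2)^21 = 2^{1 − 21} = 1/1048576.
By linearity: E[X] = C(12, 7) · 2^{1 − 21} = 792 · 1/1048576 = 99/131072.
Numerically: E[X] ≈ 0.001.

E[X] = C(12,7)·2^(1−C(7,2)) = 99/131072 ≈ 0.001.


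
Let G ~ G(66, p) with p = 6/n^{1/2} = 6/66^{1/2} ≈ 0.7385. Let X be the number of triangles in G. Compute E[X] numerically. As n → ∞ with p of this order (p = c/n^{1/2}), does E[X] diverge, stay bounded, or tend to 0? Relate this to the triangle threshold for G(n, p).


Number of potential triangles: C(66, 3) = 45760.
Each occurs with probability p³ ≈ (0.7385)³ ≈ 4.028449e-01.
By linearity: E[X] = C(66, 3)·p³ ≈ 45760 · 4.028449e-01 ≈ 18434.1817.
Since α = 1/2 < 1, p = c/n^{1/2} ≫ 1/n is above the triangle threshold p ~ 1/n. Asymptotically E[X] ~ (c³/6)·n^{3(1−α)} = (6³/6)·n^{1.5} → ∞; triangles are abundant w.h.p.

E[X] ≈ 18434.1817; in regime p = Θ(1/n^{1/2}) E[X] diverges (above the triangle threshold p ~ 1/n).


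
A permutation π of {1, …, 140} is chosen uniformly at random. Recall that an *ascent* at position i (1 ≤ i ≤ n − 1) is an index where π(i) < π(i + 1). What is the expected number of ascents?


Write X = Σ X_I over i = 1, …, 139, with X_I the indicator of one ascent.
There are 139 indicators.
For each fixed i, the pair (π(i), π(i+1)) is a uniformly random ordered pair of distinct values from {1, …, 140}; by symmetry P[π(i) < π(i+1)] = 1/2.
By linearity: E[X] = 139 · (1/2) = (140 − 1) · (1/2) = 139/2 ≈ 69.500000.

E[X] = 139/2 = 69.500000.


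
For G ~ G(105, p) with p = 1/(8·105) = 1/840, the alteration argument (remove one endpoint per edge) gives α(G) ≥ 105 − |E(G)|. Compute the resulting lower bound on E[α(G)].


E[|E(G)|] = C(105, 2)·p = 5460 · (1/840) = 13/2.
E[α(G)] ≥ n − E[|E(G)|] = 105 − 13/2 = 197/2.
Numerically: ≈ 98.500.
(This is only a lower bound; the true E[α(G)] may be larger.)

E[α(G)] ≥ 197/2 ≈ 98.500.


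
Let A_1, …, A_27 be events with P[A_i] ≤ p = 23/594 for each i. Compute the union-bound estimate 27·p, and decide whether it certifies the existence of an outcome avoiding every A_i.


Union bound: P[∪_{i=1}^{27} A_i] ≤ Σ_i P[A_i] ≤ 27·p = 27·(23/594) = 23/22.
Numerically: 23/22 ≈ 1.0454545.
Is 23/22 < 1? NO.
Since the bound 23/22 is ≥ 1, the union bound is uninformative here; it does NOT by itself certify existence.

27·p = 23/22 ≈ 1.0454545; existence NOT certified by the union bound.


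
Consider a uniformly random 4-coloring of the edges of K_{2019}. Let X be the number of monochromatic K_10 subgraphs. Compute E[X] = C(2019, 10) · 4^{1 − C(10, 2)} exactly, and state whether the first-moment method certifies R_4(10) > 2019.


E[X] = C(2019, 10) · 4^{1 − 45} = 303322949179835278009229628 · 4^{−44} = 303322949179835278009229628/309485009821345068724781056.
As a reduced fraction: E[X] = 75830737294958819502307407/77371252455336267181195264 ≈ 0.98009.
Is E[X] < 1? YES.
Since E[X] < 1, there exists a 4-coloring of K_{2019} with no monochromatic K_10; hence R_4(10) > 2019.

E[X] = 75830737294958819502307407/77371252455336267181195264 ≈ 0.98009; E[X] < 1, so R_4(10) > 2019.


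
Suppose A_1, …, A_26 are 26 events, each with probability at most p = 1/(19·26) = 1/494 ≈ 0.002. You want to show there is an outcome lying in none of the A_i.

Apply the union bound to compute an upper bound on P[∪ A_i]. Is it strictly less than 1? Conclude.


Union bound: P[∪_{i=1}^{26} A_i] ≤ Σ_i P[A_i] ≤ 26·p = 26·(1/494) = 1/19.
Numerically: 1/19 ≈ 0.053.
Is 1/19 < 1? YES.
Since P[∪ A_i] ≤ 1/19 < 1, the complement has P[∩ A_i^c] ≥ 1 − 1/19 = 18/19 > 0, so some outcome avoids every A_i.

26·p = 1/19 ≈ 0.053; existence CERTIFIED by the union bound.


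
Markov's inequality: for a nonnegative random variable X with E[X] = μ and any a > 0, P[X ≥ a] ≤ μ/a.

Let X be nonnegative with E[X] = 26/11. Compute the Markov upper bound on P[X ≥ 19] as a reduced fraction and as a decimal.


μ = E[X] = 26/11, a = 19.
Markov: P[X ≥ 19] ≤ μ/a = (26/11)/19 = 26/209.
Numerically: ≈ 0.1244.
(Since a = 19 > μ = 2.3636, the bound 26/209 is < 1 and informative.)

P[X ≥ 19] ≤ 26/209 ≈ 0.1244.


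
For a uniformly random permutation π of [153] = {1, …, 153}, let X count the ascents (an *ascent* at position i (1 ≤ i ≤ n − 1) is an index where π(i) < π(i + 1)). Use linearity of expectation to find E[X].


Write X = Σ X_I over i = 1, …, 152, with X_I the indicator of one ascent.
There are 152 indicators.
For each fixed i, the pair (π(i), π(i+1)) is a uniformly random ordered pair of distinct values from {1, …, 153}; by symmetry P[π(i) < π(i+1)] = 1/2.
By linearity: E[X] = 152 · (1/2) = (153 − 1) · (1/2) = 76 ≈ 76.000.

E[X] = 76 = 76.000.


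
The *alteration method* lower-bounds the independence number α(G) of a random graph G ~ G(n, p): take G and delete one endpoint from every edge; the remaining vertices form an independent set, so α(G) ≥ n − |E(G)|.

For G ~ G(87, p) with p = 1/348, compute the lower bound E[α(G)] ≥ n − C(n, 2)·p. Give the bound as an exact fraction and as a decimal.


E[|E(G)|] = C(87, 2)·p = 3741 · (1/348) = 43/4.
E[α(G)] ≥ n − E[|E(G)|] = 87 − 43/4 = 305/4.
Numerically: ≈ 76.25000.
(This is only a lower bound; the true E[α(G)] may be larger.)

E[α(G)] ≥ 305/4 ≈ 76.25000.


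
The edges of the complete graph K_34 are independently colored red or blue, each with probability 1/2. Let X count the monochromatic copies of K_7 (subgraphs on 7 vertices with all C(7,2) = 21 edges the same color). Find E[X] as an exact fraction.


Let X = Σ_S X_S over the C(34, 7) = 5379616 subsets S of size 7, where X_S = 1 if the K_7 on S is monochromatic.
For a fixed S, the K_7 on S has C(7, 2) = 21 edges. P[all 21 edges red] = (1/2)^21, and likewise for blue, so P[monochromatic] = 2·(1/2)^21 = 2^{1 − 21} = 1/1048576.
By linearity: E[X] = C(34, 7) · 2^{1 − 21} = 5379616 · 1/1048576 = 168113/32768.
Numerically: E[X] ≈ 5.13040.

E[X] = C(34,7)·2^(1−C(7,2)) = 168113/32768 ≈ 5.13040.


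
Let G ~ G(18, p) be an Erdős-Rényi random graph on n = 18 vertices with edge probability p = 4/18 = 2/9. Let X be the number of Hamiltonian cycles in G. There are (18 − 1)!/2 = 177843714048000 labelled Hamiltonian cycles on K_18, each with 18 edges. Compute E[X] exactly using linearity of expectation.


K_18 has (18 − 1)!/2 = 177843714048000 labelled Hamiltonian cycles.
For each such Hamiltonian cycle H, let X_H = 1 if all 18 edges of H are present in G. Then P[X_H = 1] = p^{18} = (2/9)^{18} = 262144/150094635296999121.
By linearity: E[X] = Σ_H E[X_H] = 177843714048000 · p^{18} = 177843714048000 · 262144/150094635296999121 = 63951526166528000/205891132094649.
Numerically: E[X] ≈ 310.608.

E[X] = 177843714048000 · (2/9)^{18} = 63951526166528000/205891132094649 ≈ 310.608.


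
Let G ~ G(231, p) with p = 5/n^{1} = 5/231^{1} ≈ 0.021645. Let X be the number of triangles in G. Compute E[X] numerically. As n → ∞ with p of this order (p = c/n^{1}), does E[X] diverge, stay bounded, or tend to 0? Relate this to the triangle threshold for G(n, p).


Number of potential triangles: C(231, 3) = 2027795.
Each occurs with probability p³ ≈ (0.021645)³ ≈ 1.01408433e-05.
By linearity: E[X] = C(231, 3)·p³ ≈ 2027795 · 1.01408433e-05 ≈ 20.563551.
Here α = 1, so p = 5/n is exactly at the triangle threshold p ~ 1/n. Asymptotically E[X] → c³/6 = 5³/6 = 125/6 ≈ 20.833333, a bounded constant. In this regime the triangle count is asymptotically Poisson(c³/6).

E[X] ≈ 20.563551; in regime p = Θ(1/n^{1}) E[X] stays bounded (at the triangle threshold p ~ 1/n).


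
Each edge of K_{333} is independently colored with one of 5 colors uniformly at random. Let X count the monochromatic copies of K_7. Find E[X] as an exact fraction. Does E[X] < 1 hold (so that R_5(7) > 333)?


E[X] = C(333, 7) · 5^{1 − 21} = 84549532139028 · 5^{−20} = 84549532139028/95367431640625.
As a reduced fraction: E[X] = 84549532139028/95367431640625 ≈ 0.8865661.
Is E[X] < 1? YES.
Since E[X] < 1, there exists a 5-coloring of K_{333} with no monochromatic K_7; hence R_5(7) > 333.

E[X] = 84549532139028/95367431640625 ≈ 0.8865661; E[X] < 1, so R_5(7) > 333.


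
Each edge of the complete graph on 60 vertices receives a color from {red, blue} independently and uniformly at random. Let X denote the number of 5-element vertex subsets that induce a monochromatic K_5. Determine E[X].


Let X = Σ_S X_S over the C(60, 5) = 5461512 subsets S of size 5, where X_S = 1 if the K_5 on S is monochromatic.
For a fixed S, the K_5 on S has C(5, 2) = 10 edges. P[all 10 edges red] = (1/2)^10, and likewise for blue, so P[monochromatic] = 2·(1/2)^10 = 2^{1 − 10} = 1/512.
Summing: E[X] = C(60, 5) · 2^{1 − 10} = 5461512 · 1/512 = 682689/64.
Numerically: E[X] ≈ 10667.0156.

E[X] = C(60,5)·2^(1−C(5,2)) = 682689/64 ≈ 10667.0156.


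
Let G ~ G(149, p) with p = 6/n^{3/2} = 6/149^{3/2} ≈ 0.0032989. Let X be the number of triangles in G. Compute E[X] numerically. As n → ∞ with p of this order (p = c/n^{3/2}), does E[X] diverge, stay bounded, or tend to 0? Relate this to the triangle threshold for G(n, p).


Number of potential triangles: C(149, 3) = 540274.
Each occurs with probability p³ ≈ (0.0032989)³ ≈ 3.5901744e-08.
By linearity: E[X] = C(149, 3)·p³ ≈ 540274 · 3.5901744e-08 ≈ 0.01940.
Since α = 3/2 > 1, p = c/n^{3/2} = o(1/n) is below the triangle threshold p ~ 1/n. Asymptotically E[X] ~ (c³/6)·n^{3(1−α)} = (6³/6)·n^{-1.5} → 0, so by Markov's inequality G has no triangles w.h.p.

E[X] ≈ 0.01940; in regime p = Θ(1/n^{3/2}) E[X] tends to 0 (below the triangle threshold p ~ 1/n).


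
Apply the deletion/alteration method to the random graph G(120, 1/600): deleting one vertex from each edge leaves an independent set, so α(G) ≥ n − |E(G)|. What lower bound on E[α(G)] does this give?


E[|E(G)|] = C(120, 2)·p = 7140 · (1/600) = 119/10.
E[α(G)] ≥ n − E[|E(G)|] = 120 − 119/10 = 1081/10.
Numerically: ≈ 108.10000.
(This is only a lower bound; the true E[α(G)] may be larger.)

E[α(G)] ≥ 1081/10 ≈ 108.10000.


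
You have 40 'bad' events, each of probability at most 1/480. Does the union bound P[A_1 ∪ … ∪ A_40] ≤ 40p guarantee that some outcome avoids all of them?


Union bound: P[∪_{i=1}^{40} A_i] ≤ Σ_i P[A_i] ≤ 40·p = 40·(1/480) = 1/12.
Numerically: 1/12 ≈ 0.08333.
Is 1/12 < 1? YES.
Since P[∪ A_i] ≤ 1/12 < 1, the complement has P[∩ A_i^c] ≥ 1 − 1/12 = 11/12 > 0, so some outcome avoids every A_i.

40·p = 1/12 ≈ 0.08333; existence CERTIFIED by the union bound.


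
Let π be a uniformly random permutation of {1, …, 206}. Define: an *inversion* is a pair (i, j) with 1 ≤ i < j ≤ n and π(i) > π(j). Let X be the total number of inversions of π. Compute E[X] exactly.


Write X = Σ X_I over the C(206, 2) = 21115 pairs i < j, with X_I the indicator of one inversion.
There are 21115 indicators.
For each fixed pair i < j, the values π(i) and π(j) are two distinct elements of {1, …, 206} in uniformly random order; by symmetry P[π(i) > π(j)] = 1/2.
By linearity: E[X] = 21115 · (1/2) = C(206, 2) · (1/2) = 21115/2 = 21115/2 ≈ 10557.5000.

E[X] = 21115/2 = 10557.5000.


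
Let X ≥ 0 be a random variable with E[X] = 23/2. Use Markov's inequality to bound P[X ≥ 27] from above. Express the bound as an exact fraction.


μ = E[X] = 23/2, a = 27.
Markov: P[X ≥ 27] ≤ μ/a = (23/2)/27 = 23/54.
Numerically: ≈ 0.426.
(Since a = 27 > μ = 11.500, the bound 23/54 is < 1 and informative.)

P[X ≥ 27] ≤ 23/54 ≈ 0.426.


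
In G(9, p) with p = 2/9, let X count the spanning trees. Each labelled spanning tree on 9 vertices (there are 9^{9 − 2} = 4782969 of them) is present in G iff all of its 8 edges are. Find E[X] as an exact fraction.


K_9 has 9^{9 − 2} = 4782969 labelled spanning trees.
For each such spanning tree H, let X_H = 1 if all 8 edges of H are present in G. Then P[X_H = 1] = p^{8} = (2/9)^{8} = 256/43046721.
Summing the indicators: E[X] = Σ_H E[X_H] = 4782969 · p^{8} = 4782969 · 256/43046721 = 256/9.
Numerically: E[X] ≈ 28.44.

E[X] = 4782969 · (2/9)^{8} = 256/9 ≈ 28.44.


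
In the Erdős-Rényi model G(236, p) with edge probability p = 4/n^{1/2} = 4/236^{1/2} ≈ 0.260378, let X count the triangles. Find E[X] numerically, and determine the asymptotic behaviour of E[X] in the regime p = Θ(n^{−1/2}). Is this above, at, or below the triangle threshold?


Number of potential triangles: C(236, 3) = 2162940.
Each occurs with probability p³ ≈ (0.260378)³ ≈ 1.76527337e-02.
By linearity: E[X] = C(236, 3)·p³ ≈ 2162940 · 1.76527337e-02 ≈ 38181.803812.
Since α = 1/2 < 1, p = c/n^{1/2} ≫ 1/n is above the triangle threshold p ~ 1/n. Asymptotically E[X] ~ (c³/6)·n^{3(1−α)} = (4³/6)·n^{1.5} → ∞; triangles are abundant w.h.p.

E[X] ≈ 38181.803812; in regime p = Θ(1/n^{1/2}) E[X] diverges (above the triangle threshold p ~ 1/n).


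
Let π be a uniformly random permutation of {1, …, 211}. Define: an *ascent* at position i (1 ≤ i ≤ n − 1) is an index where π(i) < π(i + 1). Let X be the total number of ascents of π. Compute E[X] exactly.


Write X = Σ X_I over i = 1, …, 210, with X_I the indicator of one ascent.
There are 210 indicators.
For each fixed i, the pair (π(i), π(i+1)) is a uniformly random ordered pair of distinct values from {1, …, 211}; by symmetry P[π(i) < π(i+1)] = 1/2.
By linearity: E[X] = 210 · (1/2) = (211 − 1) · (1/2) = 105 ≈ 105.000.

E[X] = 105 = 105.000.


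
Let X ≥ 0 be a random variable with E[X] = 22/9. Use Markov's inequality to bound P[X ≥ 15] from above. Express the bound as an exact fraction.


μ = E[X] = 22/9, a = 15.
Markov: P[X ≥ 15] ≤ μ/a = (22/9)/15 = 22/135.
Numerically: ≈ 0.163.
(Since a = 15 > μ = 2.444, the bound 22/135 is < 1 and informative.)

P[X ≥ 15] ≤ 22/135 ≈ 0.163.


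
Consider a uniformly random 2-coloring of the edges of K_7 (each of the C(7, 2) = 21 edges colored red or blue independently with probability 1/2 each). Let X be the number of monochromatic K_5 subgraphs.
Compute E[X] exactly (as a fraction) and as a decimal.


Let X = Σ_S X_S over the C(7, 5) = 21 subsets S of size 5, where X_S = 1 if the K_5 on S is monochromatic.
For a fixed S, the K_5 on S has C(5, 2) = 10 edges. P[all 10 edges red] = (1/2)^10, and likewise for blue, so P[monochromatic] = 2·(1/2)^10 = 2^{1 − 10} = 1/512.
By linearity of expectation: E[X] = C(7, 5) · 2^{1 − 10} = 21 · 1/512 = 21/512.
Numerically: E[X] ≈ 0.0410.

E[X] = C(7,5)·2^(1−C(5,2)) = 21/512 ≈ 0.0410.


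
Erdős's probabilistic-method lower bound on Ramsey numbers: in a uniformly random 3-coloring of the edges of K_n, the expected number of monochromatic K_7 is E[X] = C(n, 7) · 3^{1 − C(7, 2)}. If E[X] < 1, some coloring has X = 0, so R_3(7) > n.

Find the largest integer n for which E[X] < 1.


We need C(n, 7) · 3^{1 − 21} < 1, i.e. C(n, 7) < 3^{21 − 1} = 3486784401.
Check values of n near the boundary:
  n = 77: C(77, 7) = 2404808340; 2404808340 < 3486784401? YES
  n = 78: C(78, 7) = 2641902120; 2641902120 < 3486784401? YES
  n = 79: C(79, 7) = 2898753715; 2898753715 < 3486784401? YES
  n = 80: C(80, 7) = 3176716400; 3176716400 < 3486784401? YES
  n = 81: C(81, 7) = 3477216600; 3477216600 < 3486784401? YES
  n = 82: C(82, 7) = 3801756816; 3801756816 < 3486784401? NO
The largest n with C(n, 7) < 3486784401 is n = 81 (where E[X] = 42928600/43046721 ≈ 0.997). Hence R_3(7) > 81, i.e. R_3(7) ≥ 82.

Largest n = 81; hence R_3(7) > 81.


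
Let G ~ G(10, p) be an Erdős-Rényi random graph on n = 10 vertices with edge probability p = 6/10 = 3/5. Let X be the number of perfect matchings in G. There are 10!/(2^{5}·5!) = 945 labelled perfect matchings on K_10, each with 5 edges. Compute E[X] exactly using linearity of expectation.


K_10 has 10!/(2^{5}·5!) = 945 labelled perfect matchings.
For each such perfect matching H, let X_H = 1 if all 5 edges of H are present in G. Then P[X_H = 1] = p^{5} = (3/5)^{5} = 243/3125.
By linearity: E[X] = Σ_H E[X_H] = 945 · p^{5} = 945 · 243/3125 = 45927/625.
Numerically: E[X] ≈ 73.483.

E[X] = 945 · (3/5)^{5} = 45927/625 ≈ 73.483.


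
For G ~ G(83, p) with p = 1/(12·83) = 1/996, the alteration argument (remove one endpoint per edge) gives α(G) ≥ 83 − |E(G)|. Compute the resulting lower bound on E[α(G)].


E[|E(G)|] = C(83, 2)·p = 3403 · (1/996) = 41/12.
E[α(G)] ≥ n − E[|E(G)|] = 83 − 41/12 = 955/12.
Numerically: ≈ 79.583.
(This is only a lower bound; the true E[α(G)] may be larger.)

E[α(G)] ≥ 955/12 ≈ 79.583.


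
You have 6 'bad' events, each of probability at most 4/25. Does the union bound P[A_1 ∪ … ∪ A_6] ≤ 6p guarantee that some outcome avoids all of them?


Union bound: P[∪_{i=1}^{6} A_i] ≤ Σ_i P[A_i] ≤ 6·p = 6·(4/25) = 24/25.
Numerically: 24/25 ≈ 0.960000.
Is 24/25 < 1? YES.
Since P[∪ A_i] ≤ 24/25 < 1, the complement has P[∩ A_i^c] ≥ 1 − 24/25 = 1/25 > 0, so some outcome avoids every A_i.

6·p = 24/25 ≈ 0.960000; existence CERTIFIED by the union bound.


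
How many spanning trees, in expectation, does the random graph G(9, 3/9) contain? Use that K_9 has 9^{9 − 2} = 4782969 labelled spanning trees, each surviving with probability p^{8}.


K_9 has 9^{9 − 2} = 4782969 labelled spanning trees.
For each such spanning tree H, let X_H = 1 if all 8 edges of H are present in G. Then P[X_H = 1] = p^{8} = (1/3)^{8} = 1/6561.
By linearity: E[X] = Σ_H E[X_H] = 4782969 · p^{8} = 4782969 · 1/6561 = 729.
Numerically: E[X] ≈ 729.

E[X] = 4782969 · (1/3)^{8} = 729 ≈ 729.


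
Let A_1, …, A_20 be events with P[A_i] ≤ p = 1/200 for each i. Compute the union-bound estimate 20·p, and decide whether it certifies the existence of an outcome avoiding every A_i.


Union bound: P[∪_{i=1}^{20} A_i] ≤ Σ_i P[A_i] ≤ 20·p = 20·(1/200) = 1/10.
Numerically: 1/10 ≈ 0.1000.
Is 1/10 < 1? YES.
Since P[∪ A_i] ≤ 1/10 < 1, the complement has P[∩ A_i^c] ≥ 1 − 1/10 = 9/10 > 0, so some outcome avoids every A_i.

20·p = 1/10 ≈ 0.1000; existence CERTIFIED by the union bound.


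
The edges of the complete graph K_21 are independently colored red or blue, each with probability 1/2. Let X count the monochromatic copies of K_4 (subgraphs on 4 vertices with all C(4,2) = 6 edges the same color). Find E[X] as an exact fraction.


Let X = Σ_S X_S over the C(21, 4) = 5985 subsets S of size 4, where X_S = 1 if the K_4 on S is monochromatic.
For a fixed S, the K_4 on S has C(4, 2) = 6 edges. P[all 6 edges red] = (1/2)^6, and likewise for blue, so P[monochromatic] = 2·(1/2)^6 = 2^{1 − 6} = 1/32.
Summing: E[X] = C(21, 4) · 2^{1 − 6} = 5985 · 1/32 = 5985/32.
Numerically: E[X] ≈ 187.03125.

E[X] = C(21,4)·2^(1−C(4,2)) = 5985/32 ≈ 187.03125.


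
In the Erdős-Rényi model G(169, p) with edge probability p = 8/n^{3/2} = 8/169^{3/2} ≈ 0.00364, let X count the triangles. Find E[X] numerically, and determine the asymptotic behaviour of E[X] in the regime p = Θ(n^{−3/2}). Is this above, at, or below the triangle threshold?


Number of potential triangles: C(169, 3) = 790244.
Each occurs with probability p³ ≈ (0.00364)³ ≈ 4.82814e-08.
By linearity: E[X] = C(169, 3)·p³ ≈ 790244 · 4.82814e-08 ≈ 0.038.
Since α = 3/2 > 1, p = c/n^{3/2} = o(1/n) is below the triangle threshold p ~ 1/n. Asymptotically E[X] ~ (c³/6)·n^{3(1−α)} = (8³/6)·n^{-1.5} → 0, so by Markov's inequality G has no triangles w.h.p.

E[X] ≈ 0.038; in regime p = Θ(1/n^{3/2}) E[X] tends to 0 (below the triangle threshold p ~ 1/n).


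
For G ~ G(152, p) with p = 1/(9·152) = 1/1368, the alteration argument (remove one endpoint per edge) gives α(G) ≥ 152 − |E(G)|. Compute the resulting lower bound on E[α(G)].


E[|E(G)|] = C(152, 2)·p = 11476 · (1/1368) = 151/18.
E[α(G)] ≥ n − E[|E(G)|] = 152 − 151/18 = 2585/18.
Numerically: ≈ 143.6111.
(This is only a lower bound; the true E[α(G)] may be larger.)

E[α(G)] ≥ 2585/18 ≈ 143.6111.


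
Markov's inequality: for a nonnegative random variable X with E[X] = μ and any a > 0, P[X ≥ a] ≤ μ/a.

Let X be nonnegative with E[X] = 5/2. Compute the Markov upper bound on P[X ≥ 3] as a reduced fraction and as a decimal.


μ = E[X] = 5/2, a = 3.
Markov: P[X ≥ 3] ≤ μ/a = (5/2)/3 = 5/6.
Numerically: ≈ 0.833333.
(Since a = 3 > μ = 2.500000, the bound 5/6 is < 1 and informative.)

P[X ≥ 3] ≤ 5/6 ≈ 0.833333.


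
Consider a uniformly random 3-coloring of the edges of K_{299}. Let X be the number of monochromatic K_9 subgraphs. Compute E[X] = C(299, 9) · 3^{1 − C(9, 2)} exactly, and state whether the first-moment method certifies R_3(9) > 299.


E[X] = C(299, 9) · 3^{1 − 36} = 46610674441390059 · 3^{−35} = 46610674441390059/50031545098999707.
As a reduced fraction: E[X] = 15536891480463353/16677181699666569 ≈ 0.932.
Is E[X] < 1? YES.
Since E[X] < 1, there exists a 3-coloring of K_{299} with no monochromatic K_9; hence R_3(9) > 299.

E[X] = 15536891480463353/16677181699666569 ≈ 0.932; E[X] < 1, so R_3(9) > 299.


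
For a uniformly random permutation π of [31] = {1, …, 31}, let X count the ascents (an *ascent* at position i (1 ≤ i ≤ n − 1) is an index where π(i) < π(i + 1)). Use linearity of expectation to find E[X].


Write X = Σ X_I over i = 1, …, 30, with X_I the indicator of one ascent.
There are 30 indicators.
For each fixed i, the pair (π(i), π(i+1)) is a uniformly random ordered pair of distinct values from {1, …, 31}; by symmetry P[π(i) < π(i+1)] = 1/2.
By linearity: E[X] = 30 · (1/2) = (31 − 1) · (1/2) = 15 ≈ 15.000.

E[X] = 15 = 15.000.


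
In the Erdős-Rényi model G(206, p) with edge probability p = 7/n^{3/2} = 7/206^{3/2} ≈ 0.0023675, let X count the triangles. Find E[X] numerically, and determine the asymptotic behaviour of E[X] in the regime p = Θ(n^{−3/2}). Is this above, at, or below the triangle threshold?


Number of potential triangles: C(206, 3) = 1435820.
Each occurs with probability p³ ≈ (0.0023675)³ ≈ 1.3270633e-08.
By linearity: E[X] = C(206, 3)·p³ ≈ 1435820 · 1.3270633e-08 ≈ 0.01905.
Since α = 3/2 > 1, p = c/n^{3/2} = o(1/n) is below the triangle threshold p ~ 1/n. Asymptotically E[X] ~ (c³/6)·n^{3(1−α)} = (7³/6)·n^{-1.5} → 0, so by Markov's inequality G has no triangles w.h.p.

E[X] ≈ 0.01905; in regime p = Θ(1/n^{3/2}) E[X] tends to 0 (below the triangle threshold p ~ 1/n).


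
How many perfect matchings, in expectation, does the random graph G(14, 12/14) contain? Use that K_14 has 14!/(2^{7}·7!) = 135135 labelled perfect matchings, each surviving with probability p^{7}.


K_14 has 14!/(2^{7}·7!) = 135135 labelled perfect matchings.
For each such perfect matching H, let X_H = 1 if all 7 edges of H are present in G. Then P[X_H = 1] = p^{7} = (6/7)^{7} = 279936/823543.
By linearity: E[X] = Σ_H E[X_H] = 135135 · p^{7} = 135135 · 279936/823543 = 5404164480/117649.
Numerically: E[X] ≈ 4.59e+04.

E[X] = 135135 · (6/7)^{7} = 5404164480/117649 ≈ 4.59e+04.


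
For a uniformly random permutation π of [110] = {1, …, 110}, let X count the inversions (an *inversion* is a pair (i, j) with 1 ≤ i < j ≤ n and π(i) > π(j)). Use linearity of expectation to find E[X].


Write X = Σ X_I over the C(110, 2) = 5995 pairs i < j, with X_I the indicator of one inversion.
There are 5995 indicators.
For each fixed pair i < j, the values π(i) and π(j) are two distinct elements of {1, …, 110} in uniformly random order; by symmetry P[π(i) > π(j)] = 1/2.
By linearity: E[X] = 5995 · (1/2) = C(110, 2) · (1/2) = 5995/2 = 5995/2 ≈ 2997.5000.

E[X] = 5995/2 = 2997.5000.


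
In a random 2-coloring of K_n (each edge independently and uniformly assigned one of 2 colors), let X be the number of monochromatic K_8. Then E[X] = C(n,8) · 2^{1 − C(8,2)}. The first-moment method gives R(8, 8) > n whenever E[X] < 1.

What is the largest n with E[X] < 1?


We need C(n, 8) · 2^{1 − 28} < 1, i.e. C(n, 8) < 2^{28 − 1} = 134217728.
Check values of n near the boundary:
  n = 37: C(37, 8) = 38608020; 38608020 < 134217728? YES
  n = 38: C(38, 8) = 48903492; 48903492 < 134217728? YES
  n = 39: C(39, 8) = 61523748; 61523748 < 134217728? YES
  n = 40: C(40, 8) = 76904685; 76904685 < 134217728? YES
  n = 41: C(41, 8) = 95548245; 95548245 < 134217728? YES
  n = 42: C(42, 8) = 118030185; 118030185 < 134217728? YES
  n = 43: C(43, 8) = 145008513; 145008513 < 134217728? NO
The largest n with C(n, 8) < 134217728 is n = 42 (where E[X] = 118030185/134217728 ≈ 0.879). Hence R(8, 8) > 42, i.e. R(8, 8) ≥ 43.

Largest n = 42; hence R(8, 8) > 42.


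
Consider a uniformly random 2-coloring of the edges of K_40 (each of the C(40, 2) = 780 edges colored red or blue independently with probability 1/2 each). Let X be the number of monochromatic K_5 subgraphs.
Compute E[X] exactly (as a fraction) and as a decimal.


Let X = Σ_S X_S over the C(40, 5) = 658008 subsets S of size 5, where X_S = 1 if the K_5 on S is monochromatic.
For a fixed S, the K_5 on S has C(5, 2) = 10 edges. P[all 10 edges red] = (1/2)^10, and likewise for blue, so P[monochromatic] = 2·(1/2)^10 = 2^{1 − 10} = 1/512.
By linearity: E[X] = C(40, 5) · 2^{1 − 10} = 658008 · 1/512 = 82251/64.
Numerically: E[X] ≈ 1285.1719.

E[X] = C(40,5)·2^(1−C(5,2)) = 82251/64 ≈ 1285.1719.


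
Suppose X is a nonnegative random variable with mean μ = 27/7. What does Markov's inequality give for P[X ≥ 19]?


μ = E[X] = 27/7, a = 19.
Markov: P[X ≥ 19] ≤ μ/a = (27/7)/19 = 27/133.
Numerically: ≈ 0.2030.
(Since a = 19 > μ = 3.8571, the bound 27/133 is < 1 and informative.)

P[X ≥ 19] ≤ 27/133 ≈ 0.2030.


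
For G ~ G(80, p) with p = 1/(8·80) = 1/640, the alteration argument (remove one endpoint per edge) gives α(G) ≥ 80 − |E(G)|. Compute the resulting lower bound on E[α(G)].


E[|E(G)|] = C(80, 2)·p = 3160 · (1/640) = 79/16.
E[α(G)] ≥ n − E[|E(G)|] = 80 − 79/16 = 1201/16.
Numerically: ≈ 75.062500.
(This is only a lower bound; the true E[α(G)] may be larger.)

E[α(G)] ≥ 1201/16 ≈ 75.062500.
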